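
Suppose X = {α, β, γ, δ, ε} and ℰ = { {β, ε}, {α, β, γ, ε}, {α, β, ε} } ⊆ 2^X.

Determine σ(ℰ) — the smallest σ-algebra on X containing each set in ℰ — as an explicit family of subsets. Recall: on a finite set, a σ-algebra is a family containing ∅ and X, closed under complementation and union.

Seed the family with ℰ together with ∅ and X: { {}, {β, ε}, {α, β, ε}, {α, β, γ, ε}, X }.
Round 1 adds 3:
  {δ}  = X∖{α, β, γ, ε}
  {γ, δ}  = X∖{α, β, ε}
  {α, γ, δ}  = X∖{β, ε}
  — 8 sets.
Round 2: 3 new —
  {β, δ, ε}  = {δ} ∪ {β, ε}
  {α, β, δ, ε}  = {δ} ∪ {α, β, ε}
  {β, γ, δ, ε}  = {β, ε} ∪ {γ, δ}
  — 11 sets.
Round 3 (3 new):
  {α}  = X∖{β, γ, δ, ε}
  {γ}  = X∖{α, β, δ, ε}
  {α, γ}  = X∖{β, δ, ε}
  — 14 sets.
Round 4: +2 →
  {α, δ}  = {δ} ∪ {α}
  {β, γ, ε}  = {γ} ∪ {β, ε}
  — 16 sets.
Round 5: already closed under ᶜ and ∪.

Therefore σ(ℰ) = { {}, {α}, {γ}, {δ}, {α, γ}, {α, δ}, {β, ε}, {γ, δ}, {α, β, ε}, {α, γ, δ}, {β, γ, ε}, {β, δ, ε}, {α, β, γ, ε}, {α, β, δ, ε}, {β, γ, δ, ε}, X } (|σ(ℰ)| = 16).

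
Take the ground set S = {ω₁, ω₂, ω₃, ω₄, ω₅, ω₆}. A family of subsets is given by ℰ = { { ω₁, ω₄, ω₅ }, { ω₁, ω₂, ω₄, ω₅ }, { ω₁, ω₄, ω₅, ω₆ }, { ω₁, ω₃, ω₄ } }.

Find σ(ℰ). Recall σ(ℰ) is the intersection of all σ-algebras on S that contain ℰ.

Take S₀ = ℰ ∪ {∅, S} = { ∅, { ω₁, ω₃, ω₄ }, { ω₁, ω₄, ω₅ }, { ω₁, ω₂, ω₄, ω₅ }, { ω₁, ω₄, ω₅, ω₆ }, S }.
Step 1. New:
  { ω₂, ω₃ }  = complement { ω₁, ω₄, ω₅, ω₆ }
  { ω₃, ω₆ }  = complement { ω₁, ω₂, ω₄, ω₅ }
  { ω₂, ω₃, ω₆ }  = complement { ω₁, ω₄, ω₅ }
  { ω₂, ω₅, ω₆ }  = complement { ω₁, ω₃, ω₄ }
  { ω₁, ω₃, ω₄, ω₅ }  = { ω₁, ω₄, ω₅ } ∪ { ω₁, ω₃, ω₄ }
  { ω₁, ω₂, ω₃, ω₄, ω₅ }  = { ω₁, ω₃, ω₄ } ∪ { ω₁, ω₂, ω₄, ω₅ }
  { ω₁, ω₂, ω₄, ω₅, ω₆ }  = { ω₁, ω₄, ω₅, ω₆ } ∪ { ω₁, ω₂, ω₄, ω₅ }
  { ω₁, ω₃, ω₄, ω₅, ω₆ }  = { ω₁, ω₃, ω₄ } ∪ { ω₁, ω₄, ω₅, ω₆ }
Step 2 (8 new):
  { ω₂ }  = complement { ω₁, ω₃, ω₄, ω₅, ω₆ }
  { ω₃ }  = complement { ω₁, ω₂, ω₄, ω₅, ω₆ }
  { ω₆ }  = complement { ω₁, ω₂, ω₃, ω₄, ω₅ }
  { ω₂, ω₆ }  = complement { ω₁, ω₃, ω₄, ω₅ }
  { ω₁, ω₂, ω₃, ω₄ }  = { ω₁, ω₃, ω₄ } ∪ { ω₂, ω₃ }
  { ω₁, ω₃, ω₄, ω₆ }  = { ω₁, ω₃, ω₄ } ∪ { ω₃, ω₆ }
  { ω₂, ω₃, ω₅, ω₆ }  = { ω₂, ω₃, ω₆ } ∪ { ω₂, ω₅, ω₆ }
  { ω₁, ω₂, ω₃, ω₄, ω₆ }  = { ω₂, ω₃, ω₆ } ∪ { ω₁, ω₃, ω₄ }
Step 3: +4 →
  { ω₅ }  = complement { ω₁, ω₂, ω₃, ω₄, ω₆ }
  { ω₁, ω₄ }  = complement { ω₂, ω₃, ω₅, ω₆ }
  { ω₂, ω₅ }  = complement { ω₁, ω₃, ω₄, ω₆ }
  { ω₅, ω₆ }  = complement { ω₁, ω₂, ω₃, ω₄ }
Step 4 adds 6:
  { ω₃, ω₅ }  = { ω₅ } ∪ { ω₃ }
  { ω₁, ω₂, ω₄ }  = { ω₂ } ∪ { ω₁, ω₄ }
  { ω₁, ω₄, ω₆ }  = { ω₆ } ∪ { ω₁, ω₄ }
  { ω₂, ω₃, ω₅ }  = { ω₂, ω₅ } ∪ { ω₃ }
  { ω₃, ω₅, ω₆ }  = { ω₅, ω₆ } ∪ { ω₃ }
  { ω₁, ω₂, ω₄, ω₆ }  = { ω₂, ω₆ } ∪ { ω₁, ω₄ }
Step 5: stable.

Hence σ(ℰ) has 32 members: { ∅, { ω₂ }, { ω₃ }, { ω₅ }, { ω₆ }, { ω₁, ω₄ }, { ω₂, ω₃ }, { ω₂, ω₅ }, { ω₂, ω₆ }, { ω₃, ω₅ }, { ω₃, ω₆ }, { ω₅, ω₆ }, { ω₁, ω₂, ω₄ }, { ω₁, ω₃, ω₄ }, { ω₁, ω₄, ω₅ }, { ω₁, ω₄, ω₆ }, { ω₂, ω₃, ω₅ }, { ω₂, ω₃, ω₆ }, { ω₂, ω₅, ω₆ }, { ω₃, ω₅, ω₆ }, { ω₁, ω₂, ω₃, ω₄ }, { ω₁, ω₂, ω₄, ω₅ }, { ω₁, ω₂, ω₄, ω₆ }, { ω₁, ω₃, ω₄, ω₅ }, { ω₁, ω₃, ω₄, ω₆ }, { ω₁, ω₄, ω₅, ω₆ }, { ω₂, ω₃, ω₅, ω₆ }, { ω₁, ω₂, ω₃, ω₄, ω₅ }, { ω₁, ω₂, ω₃, ω₄, ω₆ }, { ω₁, ω₂, ω₄, ω₅, ω₆ }, { ω₁, ω₃, ω₄, ω₅, ω₆ }, S }.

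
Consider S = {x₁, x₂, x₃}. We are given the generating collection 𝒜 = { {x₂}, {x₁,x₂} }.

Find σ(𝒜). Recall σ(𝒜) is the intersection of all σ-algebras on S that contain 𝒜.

Initial family (4 sets): { {}, {x₂}, {x₁,x₂}, S }.
Step 1. New:
  {x₃}  = S∖{x₁,x₂}
  {x₁,x₃}  = S∖{x₂}
  (now 6)
Step 2 adds 1:
  {x₂,x₃}  = {x₃} ∪ {x₂}
  (now 7)
Step 3 adds 1:
  {x₁}  = S∖{x₂,x₃}
  (now 8)
After Step 4 the family is unchanged; done.

σ(𝒜) = { {}, {x₁}, {x₂}, {x₃}, {x₁,x₂}, {x₁,x₃}, {x₂,x₃}, S }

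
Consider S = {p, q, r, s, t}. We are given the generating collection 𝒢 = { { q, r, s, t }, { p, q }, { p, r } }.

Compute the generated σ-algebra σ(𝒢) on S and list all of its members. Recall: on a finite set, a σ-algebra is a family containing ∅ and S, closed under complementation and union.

σ(𝒢) = { {}, { p }, { q }, { r }, { p, q }, { p, r }, { q, r }, { s, t }, { p, q, r }, { p, s, t }, { q, s, t }, { r, s, t }, { p, q, s, t }, { p, r, s, t }, { q, r, s, t }, S }

Trace:
Take S₀ = 𝒢 ∪ {∅, S} = { {}, { p, q }, { p, r }, { q, r, s, t }, S }.
Pass 1: 4 new —
  { p }  = ᶜ of { q, r, s, t }
  { p, q, r }  = { p, q } ∪ { p, r }
  { q, s, t }  = ᶜ of { p, r }
  { r, s, t }  = ᶜ of { p, q }
  — 9 sets.
Pass 2. New:
  { s, t }  = ᶜ of { p, q, r }
  { p, q, s, t }  = { p, q } ∪ { q, s, t }
  { p, r, s, t }  = { r, s, t } ∪ { p, r }
  — 12 sets.
Pass 3. New:
  { q }  = ᶜ of { p, r, s, t }
  { r }  = ᶜ of { p, q, s, t }
  { p, s, t }  = { s, t } ∪ { p }
  — 15 sets.
Pass 4: 1 new —
  { q, r }  = ᶜ of { p, s, t }
  — 16 sets.
After Pass 5 the family is unchanged; done.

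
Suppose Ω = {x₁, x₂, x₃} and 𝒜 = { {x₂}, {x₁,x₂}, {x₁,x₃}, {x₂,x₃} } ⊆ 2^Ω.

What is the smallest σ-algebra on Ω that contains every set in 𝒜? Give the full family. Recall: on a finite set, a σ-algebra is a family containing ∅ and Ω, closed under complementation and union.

Start: 𝒜 ∪ {∅, Ω} = { {}, {x₂}, {x₁,x₂}, {x₁,x₃}, {x₂,x₃}, Ω }.
Pass 1. New:
  {x₁}  = Ω∖{x₂,x₃}
  {x₃}  = Ω∖{x₁,x₂}
  (now 8)
Pass 2: stable.

Therefore σ(𝒜) = { {}, {x₁}, {x₂}, {x₃}, {x₁,x₂}, {x₁,x₃}, {x₂,x₃}, Ω } (|σ(𝒜)| = 8).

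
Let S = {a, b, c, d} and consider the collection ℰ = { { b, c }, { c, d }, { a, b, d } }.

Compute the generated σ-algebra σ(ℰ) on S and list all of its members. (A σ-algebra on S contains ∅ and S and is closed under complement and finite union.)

Initial family (5 sets): { {}, { b, c }, { c, d }, { a, b, d }, S }.
Iteration 1 adds 4:
  { c }  = complement { a, b, d }
  { a, b }  = complement { c, d }
  { a, d }  = complement { b, c }
  { b, c, d }  = { c, d } ∪ { b, c }
Iteration 2: 3 new —
  { a }  = complement { b, c, d }
  { a, b, c }  = { a, b } ∪ { c }
  { a, c, d }  = { c, d } ∪ { a, d }
Iteration 3: +3 →
  { b }  = complement { a, c, d }
  { d }  = complement { a, b, c }
  { a, c }  = { c } ∪ { a }
Iteration 4: 1 new —
  { b, d }  = complement { a, c }
After Iteration 5 the family is unchanged; done.

|σ(ℰ)| = 16.  σ(ℰ) = { {}, { a }, { b }, { c }, { d }, { a, b }, { a, c }, { a, d }, { b, c }, { b, d }, { c, d }, { a, b, c }, { a, b, d }, { a, c, d }, { b, c, d }, S }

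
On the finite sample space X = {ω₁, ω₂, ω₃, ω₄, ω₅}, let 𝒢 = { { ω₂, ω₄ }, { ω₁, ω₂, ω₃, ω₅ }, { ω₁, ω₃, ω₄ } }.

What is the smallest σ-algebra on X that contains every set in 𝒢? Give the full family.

Seed the family with 𝒢 together with ∅ and X: { {}, { ω₂, ω₄ }, { ω₁, ω₃, ω₄ }, { ω₁, ω₂, ω₃, ω₅ }, X }.
Round 1 (4 new):
  { ω₄ }  = { ω₁, ω₂, ω₃, ω₅ }ᶜ
  { ω₂, ω₅ }  = { ω₁, ω₃, ω₄ }ᶜ
  { ω₁, ω₃, ω₅ }  = { ω₂, ω₄ }ᶜ
  { ω₁, ω₂, ω₃, ω₄ }  = { ω₁, ω₃, ω₄ } ∪ { ω₂, ω₄ }
Round 2: 3 new —
  { ω₅ }  = { ω₁, ω₂, ω₃, ω₄ }ᶜ
  { ω₂, ω₄, ω₅ }  = { ω₂, ω₅ } ∪ { ω₄ }
  { ω₁, ω₃, ω₄, ω₅ }  = { ω₁, ω₃, ω₅ } ∪ { ω₁, ω₃, ω₄ }
Round 3: +3 →
  { ω₂ }  = { ω₁, ω₃, ω₄, ω₅ }ᶜ
  { ω₁, ω₃ }  = { ω₂, ω₄, ω₅ }ᶜ
  { ω₄, ω₅ }  = { ω₄ } ∪ { ω₅ }
Round 4: +1 →
  { ω₁, ω₂, ω₃ }  = { ω₄, ω₅ }ᶜ
Round 5: stable.

σ(𝒢) = { {}, { ω₂ }, { ω₄ }, { ω₅ }, { ω₁, ω₃ }, { ω₂, ω₄ }, { ω₂, ω₅ }, { ω₄, ω₅ }, { ω₁, ω₂, ω₃ }, { ω₁, ω₃, ω₄ }, { ω₁, ω₃, ω₅ }, { ω₂, ω₄, ω₅ }, { ω₁, ω₂, ω₃, ω₄ }, { ω₁, ω₂, ω₃, ω₅ }, { ω₁, ω₃, ω₄, ω₅ }, X }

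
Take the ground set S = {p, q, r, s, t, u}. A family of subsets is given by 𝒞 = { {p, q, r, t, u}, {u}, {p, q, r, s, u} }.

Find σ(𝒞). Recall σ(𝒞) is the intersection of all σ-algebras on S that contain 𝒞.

σ(𝒞) (16 sets): { ∅, {s}, {t}, {u}, {s, t}, {s, u}, {t, u}, {p, q, r}, {s, t, u}, {p, q, r, s}, {p, q, r, t}, {p, q, r, u}, {p, q, r, s, t}, {p, q, r, s, u}, {p, q, r, t, u}, S }

Trace:
Start: 𝒞 ∪ {∅, S} = { ∅, {u}, {p, q, r, s, u}, {p, q, r, t, u}, S }.
Iteration 1: 3 new —
  {s}  = complement {p, q, r, t, u}
  {t}  = complement {p, q, r, s, u}
  {p, q, r, s, t}  = complement {u}
  (now 8)
Iteration 2. New:
  {s, t}  = {s} ∪ {t}
  {s, u}  = {s} ∪ {u}
  {t, u}  = {t} ∪ {u}
  (now 11)
Iteration 3: +4 →
  {s, t, u}  = {s, t} ∪ {t, u}
  {p, q, r, s}  = complement {t, u}
  {p, q, r, t}  = complement {s, u}
  {p, q, r, u}  = complement {s, t}
  (now 15)
Iteration 4: +1 →
  {p, q, r}  = complement {s, t, u}
  (now 16)
Iteration 5: no new sets; the family is a σ-algebra.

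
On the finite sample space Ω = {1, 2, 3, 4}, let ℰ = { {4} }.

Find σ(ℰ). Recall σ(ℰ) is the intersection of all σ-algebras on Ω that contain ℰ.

σ(ℰ) = { ∅, {4}, {1, 2, 3}, Ω }

Check:
Seed the family with ℰ together with ∅ and Ω: { ∅, {4}, Ω }.
Round 1 (1 new):
  {1, 2, 3}  = {4}ᶜ
  [4 total]
Round 2: closed — nothing new.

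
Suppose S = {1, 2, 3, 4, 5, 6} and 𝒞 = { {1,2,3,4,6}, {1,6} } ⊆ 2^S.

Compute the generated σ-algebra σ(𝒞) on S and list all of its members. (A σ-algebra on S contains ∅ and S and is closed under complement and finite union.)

Seed the family with 𝒞 together with ∅ and S: { {}, {1,6}, {1,2,3,4,6}, S }.
Round 1 adds 2:
  {5}  = S∖{1,2,3,4,6}
  {2,3,4,5}  = S∖{1,6}
  |family| = 6
Round 2 (1 new):
  {1,5,6}  = {1,6} ∪ {5}
  |family| = 7
Round 3: 1 new —
  {2,3,4}  = S∖{1,5,6}
  |family| = 8
Round 4: no new sets; the family is a σ-algebra.

|σ(𝒞)| = 8.  σ(𝒞) = { {}, {5}, {1,6}, {1,5,6}, {2,3,4}, {2,3,4,5}, {1,2,3,4,6}, S }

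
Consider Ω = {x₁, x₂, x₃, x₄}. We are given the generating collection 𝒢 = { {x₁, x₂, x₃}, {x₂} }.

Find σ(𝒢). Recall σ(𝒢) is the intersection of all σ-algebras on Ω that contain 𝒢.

Take S₀ = 𝒢 ∪ {∅, Ω} = { {}, {x₂}, {x₁, x₂, x₃}, Ω }.
Iteration 1: +2 →
  {x₄}  = complement {x₁, x₂, x₃}
  {x₁, x₃, x₄}  = complement {x₂}
  |family| = 6
Iteration 2. New:
  {x₂, x₄}  = {x₄} ∪ {x₂}
  |family| = 7
Iteration 3: +1 →
  {x₁, x₃}  = complement {x₂, x₄}
  |family| = 8
Iteration 4: no new sets; the family is a σ-algebra.

σ(𝒢) = { {}, {x₂}, {x₄}, {x₁, x₃}, {x₂, x₄}, {x₁, x₂, x₃}, {x₁, x₃, x₄}, Ω }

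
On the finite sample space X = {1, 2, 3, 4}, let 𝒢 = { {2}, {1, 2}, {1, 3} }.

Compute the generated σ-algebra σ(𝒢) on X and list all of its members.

Take S₀ = 𝒢 ∪ {∅, X} = { {}, {2}, {1, 2}, {1, 3}, X }.
Iteration 1: +4 →
  {2, 4}  = ᶜ of {1, 3}
  {3, 4}  = ᶜ of {1, 2}
  {1, 2, 3}  = {1, 2} ∪ {1, 3}
  {1, 3, 4}  = ᶜ of {2}
  — 9 sets.
Iteration 2. New:
  {4}  = ᶜ of {1, 2, 3}
  {1, 2, 4}  = {1, 2} ∪ {2, 4}
  {2, 3, 4}  = {3, 4} ∪ {2}
  — 12 sets.
Iteration 3: +2 →
  {1}  = ᶜ of {2, 3, 4}
  {3}  = ᶜ of {1, 2, 4}
  — 14 sets.
Iteration 4. New:
  {1, 4}  = {4} ∪ {1}
  {2, 3}  = {3} ∪ {2}
  — 16 sets.
Iteration 5: no new sets; the family is a σ-algebra.

Hence σ(𝒢) has 16 members: { {}, {1}, {2}, {3}, {4}, {1, 2}, {1, 3}, {1, 4}, {2, 3}, {2, 4}, {3, 4}, {1, 2, 3}, {1, 2, 4}, {1, 3, 4}, {2, 3, 4}, X }.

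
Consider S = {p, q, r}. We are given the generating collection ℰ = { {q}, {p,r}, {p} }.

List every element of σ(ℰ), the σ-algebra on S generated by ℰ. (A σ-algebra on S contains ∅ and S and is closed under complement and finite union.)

σ(ℰ) (8 sets): { ∅, {p}, {q}, {r}, {p,q}, {p,r}, {q,r}, S }

Check:
Take S₀ = ℰ ∪ {∅, S} = { ∅, {p}, {q}, {p,r}, S }.
Iteration 1 (2 new):
  {p,q}  = {q} ∪ {p}
  {q,r}  = ᶜ of {p}
  (now 7)
Iteration 2 (1 new):
  {r}  = ᶜ of {p,q}
  (now 8)
Iteration 3: stable.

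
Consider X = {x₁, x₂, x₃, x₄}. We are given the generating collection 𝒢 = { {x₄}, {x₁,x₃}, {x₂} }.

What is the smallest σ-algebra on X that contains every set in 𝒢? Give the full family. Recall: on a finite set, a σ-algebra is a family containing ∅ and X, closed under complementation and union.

σ(𝒢) = { {}, {x₂}, {x₄}, {x₁,x₃}, {x₂,x₄}, {x₁,x₂,x₃}, {x₁,x₃,x₄}, X }

Trace:
Start: 𝒢 ∪ {∅, X} = { {}, {x₂}, {x₄}, {x₁,x₃}, X }.
Round 1: 3 new —
  {x₂,x₄}  = ᶜ of {x₁,x₃}
  {x₁,x₂,x₃}  = ᶜ of {x₄}
  {x₁,x₃,x₄}  = ᶜ of {x₂}
  [8 total]
Round 2: stable.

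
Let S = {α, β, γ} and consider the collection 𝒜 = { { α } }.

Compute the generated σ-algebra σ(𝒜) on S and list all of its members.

Start: 𝒜 ∪ {∅, S} = { {}, { α }, S }.
Iteration 1: 1 new —
  { β, γ }  = complement { α }
  |family| = 4
Iteration 2 adds nothing — fixpoint reached.

Therefore σ(𝒜) = { {}, { α }, { β, γ }, S } (|σ(𝒜)| = 4).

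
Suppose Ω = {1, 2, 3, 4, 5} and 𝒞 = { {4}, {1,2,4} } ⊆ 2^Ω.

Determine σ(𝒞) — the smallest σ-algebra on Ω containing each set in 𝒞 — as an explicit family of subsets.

σ(𝒞) = { {}, {4}, {1,2}, {3,5}, {1,2,4}, {3,4,5}, {1,2,3,5}, Ω }

Check:
Initial family (4 sets): { {}, {4}, {1,2,4}, Ω }.
Step 1. New:
  {3,5}  = {1,2,4}ᶜ
  {1,2,3,5}  = {4}ᶜ
  [6 total]
Step 2: 1 new —
  {3,4,5}  = {4} ∪ {3,5}
  [7 total]
Step 3 adds 1:
  {1,2}  = {3,4,5}ᶜ
  [8 total]
Step 4: already closed under ᶜ and ∪.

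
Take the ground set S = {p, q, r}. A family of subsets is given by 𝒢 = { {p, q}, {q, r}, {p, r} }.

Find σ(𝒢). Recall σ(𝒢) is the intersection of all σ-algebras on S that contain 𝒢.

Begin from { ∅, {p, q}, {p, r}, {q, r}, S } (that is, 𝒢 plus ∅ and S).
Round 1: +3 →
  {p}  = S∖{q, r}
  {q}  = S∖{p, r}
  {r}  = S∖{p, q}
  [8 total]
Round 2: already closed under ᶜ and ∪.

σ(𝒢) = { ∅, {p}, {q}, {r}, {p, q}, {p, r}, {q, r}, S }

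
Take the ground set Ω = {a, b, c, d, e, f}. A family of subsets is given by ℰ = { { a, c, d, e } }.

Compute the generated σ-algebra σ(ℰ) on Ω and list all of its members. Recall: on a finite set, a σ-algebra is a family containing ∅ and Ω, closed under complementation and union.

Begin from { ∅, { a, c, d, e }, Ω } (that is, ℰ plus ∅ and Ω).
Iteration 1. New:
  { b, f }  = ᶜ of { a, c, d, e }
  (now 4)
Iteration 2 adds nothing — fixpoint reached.

Therefore σ(ℰ) = { ∅, { b, f }, { a, c, d, e }, Ω } (|σ(ℰ)| = 4).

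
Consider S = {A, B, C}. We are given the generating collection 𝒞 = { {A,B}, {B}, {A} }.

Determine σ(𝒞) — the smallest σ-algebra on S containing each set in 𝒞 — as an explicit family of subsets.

σ(𝒞) (8 sets): { {}, {A}, {B}, {C}, {A,B}, {A,C}, {B,C}, S }

Check:
Start: 𝒞 ∪ {∅, S} = { {}, {A}, {B}, {A,B}, S }.
Iteration 1 (3 new):
  {C}  = ᶜ of {A,B}
  {A,C}  = ᶜ of {B}
  {B,C}  = ᶜ of {A}
  [8 total]
Iteration 2: stable.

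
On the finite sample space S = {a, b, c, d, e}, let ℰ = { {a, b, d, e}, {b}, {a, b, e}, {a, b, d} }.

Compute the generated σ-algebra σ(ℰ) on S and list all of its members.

Start: ℰ ∪ {∅, S} = { {}, {b}, {a, b, d}, {a, b, e}, {a, b, d, e}, S }.
Step 1 (4 new):
  {c}  = complement {a, b, d, e}
  {c, d}  = complement {a, b, e}
  {c, e}  = complement {a, b, d}
  {a, c, d, e}  = complement {b}
  — 10 sets.
Step 2: +6 →
  {b, c}  = {b} ∪ {c}
  {b, c, d}  = {c, d} ∪ {b}
  {b, c, e}  = {b} ∪ {c, e}
  {c, d, e}  = {c, d} ∪ {c, e}
  {a, b, c, d}  = {c, d} ∪ {a, b, d}
  {a, b, c, e}  = {c} ∪ {a, b, e}
  — 16 sets.
Step 3: 7 new —
  {d}  = complement {a, b, c, e}
  {e}  = complement {a, b, c, d}
  {a, b}  = complement {c, d, e}
  {a, d}  = complement {b, c, e}
  {a, e}  = complement {b, c, d}
  {a, d, e}  = complement {b, c}
  {b, c, d, e}  = {c, d, e} ∪ {b, c, e}
  — 23 sets.
Step 4 (7 new):
  {a}  = complement {b, c, d, e}
  {b, d}  = {b} ∪ {d}
  {b, e}  = {b} ∪ {e}
  {d, e}  = {e} ∪ {d}
  {a, b, c}  = {a, b} ∪ {c}
  {a, c, d}  = {c, d} ∪ {a, d}
  {a, c, e}  = {c} ∪ {a, e}
  — 30 sets.
Step 5 adds 2:
  {a, c}  = {c} ∪ {a}
  {b, d, e}  = {b, e} ∪ {d, e}
  — 32 sets.
Step 6: stable.

|σ(ℰ)| = 32.  σ(ℰ) = { {}, {a}, {b}, {c}, {d}, {e}, {a, b}, {a, c}, {a, d}, {a, e}, {b, c}, {b, d}, {b, e}, {c, d}, {c, e}, {d, e}, {a, b, c}, {a, b, d}, {a, b, e}, {a, c, d}, {a, c, e}, {a, d, e}, {b, c, d}, {b, c, e}, {b, d, e}, {c, d, e}, {a, b, c, d}, {a, b, c, e}, {a, b, d, e}, {a, c, d, e}, {b, c, d, e}, S }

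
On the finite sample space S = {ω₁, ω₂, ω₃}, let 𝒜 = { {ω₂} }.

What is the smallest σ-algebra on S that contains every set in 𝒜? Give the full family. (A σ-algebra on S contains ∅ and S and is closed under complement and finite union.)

Take S₀ = 𝒜 ∪ {∅, S} = { {}, {ω₂}, S }.
Step 1 adds 1:
  {ω₁, ω₃}  = S∖{ω₂}
  (now 4)
After Step 2 the family is unchanged; done.

Therefore σ(𝒜) = { {}, {ω₂}, {ω₁, ω₃}, S } (|σ(𝒜)| = 4).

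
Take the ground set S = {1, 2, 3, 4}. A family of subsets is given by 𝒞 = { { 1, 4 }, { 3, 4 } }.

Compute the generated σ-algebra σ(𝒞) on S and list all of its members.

Take S₀ = 𝒞 ∪ {∅, S} = { {}, { 1, 4 }, { 3, 4 }, S }.
Step 1: +3 →
  { 1, 2 }  = S∖{ 3, 4 }
  { 2, 3 }  = S∖{ 1, 4 }
  { 1, 3, 4 }  = { 3, 4 } ∪ { 1, 4 }
Step 2 (4 new):
  { 2 }  = S∖{ 1, 3, 4 }
  { 1, 2, 3 }  = { 2, 3 } ∪ { 1, 2 }
  { 1, 2, 4 }  = { 1, 4 } ∪ { 1, 2 }
  { 2, 3, 4 }  = { 3, 4 } ∪ { 2, 3 }
Step 3: +3 →
  { 1 }  = S∖{ 2, 3, 4 }
  { 3 }  = S∖{ 1, 2, 4 }
  { 4 }  = S∖{ 1, 2, 3 }
Step 4 (2 new):
  { 1, 3 }  = { 3 } ∪ { 1 }
  { 2, 4 }  = { 4 } ∪ { 2 }
Step 5: closed — nothing new.

|σ(𝒞)| = 16.  σ(𝒞) = { {}, { 1 }, { 2 }, { 3 }, { 4 }, { 1, 2 }, { 1, 3 }, { 1, 4 }, { 2, 3 }, { 2, 4 }, { 3, 4 }, { 1, 2, 3 }, { 1, 2, 4 }, { 1, 3, 4 }, { 2, 3, 4 }, S }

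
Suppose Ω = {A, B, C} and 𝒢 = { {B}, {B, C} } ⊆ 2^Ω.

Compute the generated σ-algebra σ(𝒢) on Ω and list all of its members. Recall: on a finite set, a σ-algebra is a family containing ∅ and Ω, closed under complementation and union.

Answer: σ(𝒢) = { {}, {A}, {B}, {C}, {A, B}, {A, C}, {B, C}, Ω }

Check:
Start: 𝒢 ∪ {∅, Ω} = { {}, {B}, {B, C}, Ω }.
Pass 1. New:
  {A}  = Ω∖{B, C}
  {A, C}  = Ω∖{B}
Pass 2 adds 1:
  {A, B}  = {B} ∪ {A}
Pass 3 adds 1:
  {C}  = Ω∖{A, B}
Pass 4: stable.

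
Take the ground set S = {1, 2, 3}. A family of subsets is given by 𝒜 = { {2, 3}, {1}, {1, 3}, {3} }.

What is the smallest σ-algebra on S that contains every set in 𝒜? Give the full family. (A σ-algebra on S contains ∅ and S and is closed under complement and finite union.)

Take S₀ = 𝒜 ∪ {∅, S} = { {}, {1}, {3}, {1, 3}, {2, 3}, S }.
Pass 1: 2 new —
  {2}  = {1, 3}ᶜ
  {1, 2}  = {3}ᶜ
  |family| = 8
Pass 2: stable.

σ(𝒜) = { {}, {1}, {2}, {3}, {1, 2}, {1, 3}, {2, 3}, S }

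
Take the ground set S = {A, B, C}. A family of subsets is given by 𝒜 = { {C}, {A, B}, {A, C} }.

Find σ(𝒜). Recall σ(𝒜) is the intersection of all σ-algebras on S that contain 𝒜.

Seed the family with 𝒜 together with ∅ and S: { {}, {C}, {A, B}, {A, C}, S }.
Iteration 1. New:
  {B}  = S∖{A, C}
  |family| = 6
Iteration 2. New:
  {B, C}  = {C} ∪ {B}
  |family| = 7
Iteration 3: 1 new —
  {A}  = S∖{B, C}
  |family| = 8
Iteration 4: no new sets; the family is a σ-algebra.

Hence σ(𝒜) has 8 members: { {}, {A}, {B}, {C}, {A, B}, {A, C}, {B, C}, S }.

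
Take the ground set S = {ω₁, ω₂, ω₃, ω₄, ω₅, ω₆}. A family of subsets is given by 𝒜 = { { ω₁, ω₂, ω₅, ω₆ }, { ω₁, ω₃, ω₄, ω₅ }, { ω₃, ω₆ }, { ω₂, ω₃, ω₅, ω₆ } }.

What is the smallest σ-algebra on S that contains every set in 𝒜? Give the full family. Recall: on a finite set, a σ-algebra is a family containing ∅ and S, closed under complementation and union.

σ(𝒜) (64 sets): { ∅, { ω₁ }, { ω₂ }, { ω₃ }, { ω₄ }, { ω₅ }, { ω₆ }, { ω₁, ω₂ }, { ω₁, ω₃ }, { ω₁, ω₄ }, { ω₁, ω₅ }, { ω₁, ω₆ }, { ω₂, ω₃ }, { ω₂, ω₄ }, { ω₂, ω₅ }, { ω₂, ω₆ }, { ω₃, ω₄ }, { ω₃, ω₅ }, { ω₃, ω₆ }, { ω₄, ω₅ }, { ω₄, ω₆ }, { ω₅, ω₆ }, { ω₁, ω₂, ω₃ }, { ω₁, ω₂, ω₄ }, { ω₁, ω₂, ω₅ }, { ω₁, ω₂, ω₆ }, { ω₁, ω₃, ω₄ }, { ω₁, ω₃, ω₅ }, { ω₁, ω₃, ω₆ }, { ω₁, ω₄, ω₅ }, { ω₁, ω₄, ω₆ }, { ω₁, ω₅, ω₆ }, { ω₂, ω₃, ω₄ }, { ω₂, ω₃, ω₅ }, { ω₂, ω₃, ω₆ }, { ω₂, ω₄, ω₅ }, { ω₂, ω₄, ω₆ }, { ω₂, ω₅, ω₆ }, { ω₃, ω₄, ω₅ }, { ω₃, ω₄, ω₆ }, { ω₃, ω₅, ω₆ }, { ω₄, ω₅, ω₆ }, { ω₁, ω₂, ω₃, ω₄ }, { ω₁, ω₂, ω₃, ω₅ }, { ω₁, ω₂, ω₃, ω₆ }, { ω₁, ω₂, ω₄, ω₅ }, { ω₁, ω₂, ω₄, ω₆ }, { ω₁, ω₂, ω₅, ω₆ }, { ω₁, ω₃, ω₄, ω₅ }, { ω₁, ω₃, ω₄, ω₆ }, { ω₁, ω₃, ω₅, ω₆ }, { ω₁, ω₄, ω₅, ω₆ }, { ω₂, ω₃, ω₄, ω₅ }, { ω₂, ω₃, ω₄, ω₆ }, { ω₂, ω₃, ω₅, ω₆ }, { ω₂, ω₄, ω₅, ω₆ }, { ω₃, ω₄, ω₅, ω₆ }, { ω₁, ω₂, ω₃, ω₄, ω₅ }, { ω₁, ω₂, ω₃, ω₄, ω₆ }, { ω₁, ω₂, ω₃, ω₅, ω₆ }, { ω₁, ω₂, ω₄, ω₅, ω₆ }, { ω₁, ω₃, ω₄, ω₅, ω₆ }, { ω₂, ω₃, ω₄, ω₅, ω₆ }, S }

Derivation:
Seed the family with 𝒜 together with ∅ and S: { ∅, { ω₃, ω₆ }, { ω₁, ω₂, ω₅, ω₆ }, { ω₁, ω₃, ω₄, ω₅ }, { ω₂, ω₃, ω₅, ω₆ }, S }.
Iteration 1 (6 new):
  { ω₁, ω₄ }  = { ω₂, ω₃, ω₅, ω₆ }ᶜ
  { ω₂, ω₆ }  = { ω₁, ω₃, ω₄, ω₅ }ᶜ
  { ω₃, ω₄ }  = { ω₁, ω₂, ω₅, ω₆ }ᶜ
  { ω₁, ω₂, ω₄, ω₅ }  = { ω₃, ω₆ }ᶜ
  { ω₁, ω₂, ω₃, ω₅, ω₆ }  = { ω₃, ω₆ } ∪ { ω₁, ω₂, ω₅, ω₆ }
  { ω₁, ω₃, ω₄, ω₅, ω₆ }  = { ω₁, ω₃, ω₄, ω₅ } ∪ { ω₃, ω₆ }
  [12 total]
Iteration 2 adds 11:
  { ω₂ }  = { ω₁, ω₃, ω₄, ω₅, ω₆ }ᶜ
  { ω₄ }  = { ω₁, ω₂, ω₃, ω₅, ω₆ }ᶜ
  { ω₁, ω₃, ω₄ }  = { ω₃, ω₄ } ∪ { ω₁, ω₄ }
  { ω₂, ω₃, ω₆ }  = { ω₂, ω₆ } ∪ { ω₃, ω₆ }
  { ω₃, ω₄, ω₆ }  = { ω₃, ω₄ } ∪ { ω₃, ω₆ }
  { ω₁, ω₂, ω₄, ω₆ }  = { ω₂, ω₆ } ∪ { ω₁, ω₄ }
  { ω₁, ω₃, ω₄, ω₆ }  = { ω₁, ω₄ } ∪ { ω₃, ω₆ }
  { ω₂, ω₃, ω₄, ω₆ }  = { ω₃, ω₄ } ∪ { ω₂, ω₆ }
  { ω₁, ω₂, ω₃, ω₄, ω₅ }  = { ω₃, ω₄ } ∪ { ω₁, ω₂, ω₄, ω₅ }
  { ω₁, ω₂, ω₄, ω₅, ω₆ }  = { ω₂, ω₆ } ∪ { ω₁, ω₂, ω₄, ω₅ }
  { ω₂, ω₃, ω₄, ω₅, ω₆ }  = { ω₃, ω₄ } ∪ { ω₂, ω₃, ω₅, ω₆ }
  [23 total]
Iteration 3. New:
  { ω₁ }  = { ω₂, ω₃, ω₄, ω₅, ω₆ }ᶜ
  { ω₃ }  = { ω₁, ω₂, ω₄, ω₅, ω₆ }ᶜ
  { ω₆ }  = { ω₁, ω₂, ω₃, ω₄, ω₅ }ᶜ
  { ω₁, ω₅ }  = { ω₂, ω₃, ω₄, ω₆ }ᶜ
  { ω₂, ω₄ }  = { ω₂ } ∪ { ω₄ }
  { ω₂, ω₅ }  = { ω₁, ω₃, ω₄, ω₆ }ᶜ
  { ω₃, ω₅ }  = { ω₁, ω₂, ω₄, ω₆ }ᶜ
  { ω₁, ω₂, ω₄ }  = { ω₂ } ∪ { ω₁, ω₄ }
  { ω₁, ω₂, ω₅ }  = { ω₃, ω₄, ω₆ }ᶜ
  { ω₁, ω₄, ω₅ }  = { ω₂, ω₃, ω₆ }ᶜ
  { ω₂, ω₃, ω₄ }  = { ω₃, ω₄ } ∪ { ω₂ }
  { ω₂, ω₄, ω₆ }  = { ω₂, ω₆ } ∪ { ω₄ }
  { ω₂, ω₅, ω₆ }  = { ω₁, ω₃, ω₄ }ᶜ
  { ω₁, ω₂, ω₃, ω₄ }  = { ω₂ } ∪ { ω₁, ω₃, ω₄ }
  { ω₁, ω₂, ω₃, ω₄, ω₆ }  = { ω₃, ω₄ } ∪ { ω₁, ω₂, ω₄, ω₆ }
  [38 total]
Iteration 4: +23 →
  { ω₅ }  = { ω₁, ω₂, ω₃, ω₄, ω₆ }ᶜ
  { ω₁, ω₂ }  = { ω₂ } ∪ { ω₁ }
  { ω₁, ω₃ }  = { ω₃ } ∪ { ω₁ }
  { ω₁, ω₆ }  = { ω₁ } ∪ { ω₆ }
  { ω₂, ω₃ }  = { ω₂ } ∪ { ω₃ }
  { ω₄, ω₆ }  = { ω₄ } ∪ { ω₆ }
  { ω₅, ω₆ }  = { ω₁, ω₂, ω₃, ω₄ }ᶜ
  { ω₁, ω₂, ω₆ }  = { ω₂, ω₆ } ∪ { ω₁ }
  { ω₁, ω₃, ω₅ }  = { ω₂, ω₄, ω₆ }ᶜ
  { ω₁, ω₃, ω₆ }  = { ω₃, ω₆ } ∪ { ω₁ }
  { ω₁, ω₄, ω₆ }  = { ω₁, ω₄ } ∪ { ω₆ }
  { ω₁, ω₅, ω₆ }  = { ω₂, ω₃, ω₄ }ᶜ
  { ω₂, ω₃, ω₅ }  = { ω₂ } ∪ { ω₃, ω₅ }
  { ω₂, ω₄, ω₅ }  = { ω₄ } ∪ { ω₂, ω₅ }
  { ω₃, ω₄, ω₅ }  = { ω₃, ω₄ } ∪ { ω₃, ω₅ }
  { ω₃, ω₅, ω₆ }  = { ω₁, ω₂, ω₄ }ᶜ
  { ω₁, ω₂, ω₃, ω₅ }  = { ω₃, ω₅ } ∪ { ω₁, ω₂, ω₅ }
  { ω₁, ω₂, ω₃, ω₆ }  = { ω₂, ω₃, ω₆ } ∪ { ω₁ }
  { ω₁, ω₃, ω₅, ω₆ }  = { ω₂, ω₄ }ᶜ
  { ω₁, ω₄, ω₅, ω₆ }  = { ω₁, ω₄, ω₅ } ∪ { ω₆ }
  { ω₂, ω₃, ω₄, ω₅ }  = { ω₃, ω₄ } ∪ { ω₂, ω₅ }
  { ω₂, ω₄, ω₅, ω₆ }  = { ω₂, ω₄, ω₆ } ∪ { ω₂, ω₅ }
  { ω₃, ω₄, ω₅, ω₆ }  = { ω₃, ω₅ } ∪ { ω₃, ω₄, ω₆ }
  [61 total]
Iteration 5. New:
  { ω₄, ω₅ }  = { ω₁, ω₂, ω₃, ω₆ }ᶜ
  { ω₁, ω₂, ω₃ }  = { ω₂ } ∪ { ω₁, ω₃ }
  { ω₄, ω₅, ω₆ }  = { ω₅, ω₆ } ∪ { ω₄, ω₆ }
  [64 total]
Iteration 6: closed — nothing new.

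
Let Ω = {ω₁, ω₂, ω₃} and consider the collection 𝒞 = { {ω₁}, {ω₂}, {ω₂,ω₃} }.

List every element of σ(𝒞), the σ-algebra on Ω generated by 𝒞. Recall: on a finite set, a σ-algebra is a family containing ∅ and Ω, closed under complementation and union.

Start: 𝒞 ∪ {∅, Ω} = { ∅, {ω₁}, {ω₂}, {ω₂,ω₃}, Ω }.
Iteration 1. New:
  {ω₁,ω₂}  = {ω₂} ∪ {ω₁}
  {ω₁,ω₃}  = complement {ω₂}
  [7 total]
Iteration 2. New:
  {ω₃}  = complement {ω₁,ω₂}
  [8 total]
Iteration 3: no new sets; the family is a σ-algebra.

Hence σ(𝒞) has 8 members: { ∅, {ω₁}, {ω₂}, {ω₃}, {ω₁,ω₂}, {ω₁,ω₃}, {ω₂,ω₃}, Ω }.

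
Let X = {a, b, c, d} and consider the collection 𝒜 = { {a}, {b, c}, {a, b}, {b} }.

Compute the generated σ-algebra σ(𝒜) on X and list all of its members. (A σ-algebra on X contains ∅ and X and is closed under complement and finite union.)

σ(𝒜) = { {}, {a}, {b}, {c}, {d}, {a, b}, {a, c}, {a, d}, {b, c}, {b, d}, {c, d}, {a, b, c}, {a, b, d}, {a, c, d}, {b, c, d}, X }

Trace:
Start: 𝒜 ∪ {∅, X} = { {}, {a}, {b}, {a, b}, {b, c}, X }.
Pass 1 adds 5:
  {a, d}  = complement {b, c}
  {c, d}  = complement {a, b}
  {a, b, c}  = {b, c} ∪ {a, b}
  {a, c, d}  = complement {b}
  {b, c, d}  = complement {a}
  — 11 sets.
Pass 2. New:
  {d}  = complement {a, b, c}
  {a, b, d}  = {a, b} ∪ {a, d}
  — 13 sets.
Pass 3: +2 →
  {c}  = complement {a, b, d}
  {b, d}  = {d} ∪ {b}
  — 15 sets.
Pass 4 (1 new):
  {a, c}  = complement {b, d}
  — 16 sets.
Pass 5: stable.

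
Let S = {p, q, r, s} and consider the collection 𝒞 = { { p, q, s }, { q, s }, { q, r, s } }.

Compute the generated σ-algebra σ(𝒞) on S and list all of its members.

Begin from { ∅, { q, s }, { p, q, s }, { q, r, s }, S } (that is, 𝒞 plus ∅ and S).
Step 1 (3 new):
  { p }  = S∖{ q, r, s }
  { r }  = S∖{ p, q, s }
  { p, r }  = S∖{ q, s }
Step 2: stable.

Hence σ(𝒞) has 8 members: { ∅, { p }, { r }, { p, r }, { q, s }, { p, q, s }, { q, r, s }, S }.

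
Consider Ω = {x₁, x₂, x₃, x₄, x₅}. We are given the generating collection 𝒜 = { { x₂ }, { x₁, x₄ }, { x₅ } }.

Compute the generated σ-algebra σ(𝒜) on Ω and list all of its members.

Answer: σ(𝒜) = { {}, { x₂ }, { x₃ }, { x₅ }, { x₁, x₄ }, { x₂, x₃ }, { x₂, x₅ }, { x₃, x₅ }, { x₁, x₂, x₄ }, { x₁, x₃, x₄ }, { x₁, x₄, x₅ }, { x₂, x₃, x₅ }, { x₁, x₂, x₃, x₄ }, { x₁, x₂, x₄, x₅ }, { x₁, x₃, x₄, x₅ }, Ω }

Derivation:
Take S₀ = 𝒜 ∪ {∅, Ω} = { {}, { x₂ }, { x₅ }, { x₁, x₄ }, Ω }.
Iteration 1: 6 new —
  { x₂, x₅ }  = { x₂ } ∪ { x₅ }
  { x₁, x₂, x₄ }  = { x₁, x₄ } ∪ { x₂ }
  { x₁, x₄, x₅ }  = { x₁, x₄ } ∪ { x₅ }
  { x₂, x₃, x₅ }  = complement { x₁, x₄ }
  { x₁, x₂, x₃, x₄ }  = complement { x₅ }
  { x₁, x₃, x₄, x₅ }  = complement { x₂ }
  |family| = 11
Iteration 2: 4 new —
  { x₂, x₃ }  = complement { x₁, x₄, x₅ }
  { x₃, x₅ }  = complement { x₁, x₂, x₄ }
  { x₁, x₃, x₄ }  = complement { x₂, x₅ }
  { x₁, x₂, x₄, x₅ }  = { x₁, x₄, x₅ } ∪ { x₂, x₅ }
  |family| = 15
Iteration 3: +1 →
  { x₃ }  = complement { x₁, x₂, x₄, x₅ }
  |family| = 16
Iteration 4: closed — nothing new.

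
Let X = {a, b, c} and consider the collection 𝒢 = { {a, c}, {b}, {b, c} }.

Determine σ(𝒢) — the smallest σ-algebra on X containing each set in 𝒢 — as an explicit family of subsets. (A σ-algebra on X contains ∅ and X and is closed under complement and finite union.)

Begin from { {}, {b}, {a, c}, {b, c}, X } (that is, 𝒢 plus ∅ and X).
Iteration 1: 1 new —
  {a}  = complement {b, c}
  |family| = 6
Iteration 2: +1 →
  {a, b}  = {b} ∪ {a}
  |family| = 7
Iteration 3: 1 new —
  {c}  = complement {a, b}
  |family| = 8
Iteration 4: no new sets; the family is a σ-algebra.

|σ(𝒢)| = 8.  σ(𝒢) = { {}, {a}, {b}, {c}, {a, b}, {a, c}, {b, c}, X }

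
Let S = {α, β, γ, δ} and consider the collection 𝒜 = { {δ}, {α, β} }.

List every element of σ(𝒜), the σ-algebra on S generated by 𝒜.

σ(𝒜) = { {}, {γ}, {δ}, {α, β}, {γ, δ}, {α, β, γ}, {α, β, δ}, S }

Working:
Initial family (4 sets): { {}, {δ}, {α, β}, S }.
Step 1: 3 new —
  {γ, δ}  = complement {α, β}
  {α, β, γ}  = complement {δ}
  {α, β, δ}  = {α, β} ∪ {δ}
  (now 7)
Step 2 adds 1:
  {γ}  = complement {α, β, δ}
  (now 8)
Step 3: no new sets; the family is a σ-algebra.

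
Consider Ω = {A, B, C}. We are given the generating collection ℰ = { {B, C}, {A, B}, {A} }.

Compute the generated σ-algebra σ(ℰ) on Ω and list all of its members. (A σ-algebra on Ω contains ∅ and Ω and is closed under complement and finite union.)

σ(ℰ) (8 sets): { ∅, {A}, {B}, {C}, {A, B}, {A, C}, {B, C}, Ω }

Check:
Start: ℰ ∪ {∅, Ω} = { ∅, {A}, {A, B}, {B, C}, Ω }.
Iteration 1: 1 new —
  {C}  = ᶜ of {A, B}
  — 6 sets.
Iteration 2: 1 new —
  {A, C}  = {C} ∪ {A}
  — 7 sets.
Iteration 3 (1 new):
  {B}  = ᶜ of {A, C}
  — 8 sets.
Iteration 4: already closed under ᶜ and ∪.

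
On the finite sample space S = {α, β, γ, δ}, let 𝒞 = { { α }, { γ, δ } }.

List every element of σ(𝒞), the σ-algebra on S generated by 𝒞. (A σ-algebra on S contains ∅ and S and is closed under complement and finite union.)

Initial family (4 sets): { {}, { α }, { γ, δ }, S }.
Pass 1. New:
  { α, β }  = S∖{ γ, δ }
  { α, γ, δ }  = { γ, δ } ∪ { α }
  { β, γ, δ }  = S∖{ α }
  (now 7)
Pass 2 adds 1:
  { β }  = S∖{ α, γ, δ }
  (now 8)
Pass 3: closed — nothing new.

Therefore σ(𝒞) = { {}, { α }, { β }, { α, β }, { γ, δ }, { α, γ, δ }, { β, γ, δ }, S } (|σ(𝒞)| = 8).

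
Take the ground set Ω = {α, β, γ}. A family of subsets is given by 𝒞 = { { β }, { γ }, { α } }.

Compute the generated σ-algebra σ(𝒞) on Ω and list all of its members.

Initial family (5 sets): { {  }, { α }, { β }, { γ }, Ω }.
Round 1: 3 new —
  { α, β }  = complement { γ }
  { α, γ }  = complement { β }
  { β, γ }  = complement { α }
Round 2: stable.

Therefore σ(𝒞) = { {  }, { α }, { β }, { γ }, { α, β }, { α, γ }, { β, γ }, Ω } (|σ(𝒞)| = 8).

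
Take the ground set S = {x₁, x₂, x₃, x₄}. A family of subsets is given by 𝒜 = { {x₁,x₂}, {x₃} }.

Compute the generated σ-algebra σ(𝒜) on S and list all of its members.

Seed the family with 𝒜 together with ∅ and S: { {}, {x₃}, {x₁,x₂}, S }.
Round 1 adds 3:
  {x₃,x₄}  = S∖{x₁,x₂}
  {x₁,x₂,x₃}  = {x₁,x₂} ∪ {x₃}
  {x₁,x₂,x₄}  = S∖{x₃}
  (now 7)
Round 2. New:
  {x₄}  = S∖{x₁,x₂,x₃}
  (now 8)
Round 3 adds nothing — fixpoint reached.

|σ(𝒜)| = 8.  σ(𝒜) = { {}, {x₃}, {x₄}, {x₁,x₂}, {x₃,x₄}, {x₁,x₂,x₃}, {x₁,x₂,x₄}, S }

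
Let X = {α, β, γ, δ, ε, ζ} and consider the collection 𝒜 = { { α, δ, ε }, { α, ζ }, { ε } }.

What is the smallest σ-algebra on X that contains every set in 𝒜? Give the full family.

σ(𝒜) = { {}, { α }, { δ }, { ε }, { ζ }, { α, δ }, { α, ε }, { α, ζ }, { β, γ }, { δ, ε }, { δ, ζ }, { ε, ζ }, { α, β, γ }, { α, δ, ε }, { α, δ, ζ }, { α, ε, ζ }, { β, γ, δ }, { β, γ, ε }, { β, γ, ζ }, { δ, ε, ζ }, { α, β, γ, δ }, { α, β, γ, ε }, { α, β, γ, ζ }, { α, δ, ε, ζ }, { β, γ, δ, ε }, { β, γ, δ, ζ }, { β, γ, ε, ζ }, { α, β, γ, δ, ε }, { α, β, γ, δ, ζ }, { α, β, γ, ε, ζ }, { β, γ, δ, ε, ζ }, X }

Check:
Seed the family with 𝒜 together with ∅ and X: { {}, { ε }, { α, ζ }, { α, δ, ε }, X }.
Iteration 1 adds 5:
  { α, ε, ζ }  = { α, ζ } ∪ { ε }
  { β, γ, ζ }  = complement { α, δ, ε }
  { α, δ, ε, ζ }  = { α, δ, ε } ∪ { α, ζ }
  { β, γ, δ, ε }  = complement { α, ζ }
  { α, β, γ, δ, ζ }  = complement { ε }
  |family| = 10
Iteration 2: +7 →
  { β, γ }  = complement { α, δ, ε, ζ }
  { β, γ, δ }  = complement { α, ε, ζ }
  { α, β, γ, ζ }  = { α, ζ } ∪ { β, γ, ζ }
  { β, γ, ε, ζ }  = { β, γ, ζ } ∪ { ε }
  { α, β, γ, δ, ε }  = { α, δ, ε } ∪ { β, γ, δ, ε }
  { α, β, γ, ε, ζ }  = { β, γ, ζ } ∪ { α, ε, ζ }
  { β, γ, δ, ε, ζ }  = { β, γ, ζ } ∪ { β, γ, δ, ε }
  |family| = 17
Iteration 3 (7 new):
  { α }  = complement { β, γ, δ, ε, ζ }
  { δ }  = complement { α, β, γ, ε, ζ }
  { ζ }  = complement { α, β, γ, δ, ε }
  { α, δ }  = complement { β, γ, ε, ζ }
  { δ, ε }  = complement { α, β, γ, ζ }
  { β, γ, ε }  = { β, γ } ∪ { ε }
  { β, γ, δ, ζ }  = { β, γ, δ } ∪ { β, γ, ζ }
  |family| = 24
Iteration 4: +8 →
  { α, ε }  = complement { β, γ, δ, ζ }
  { δ, ζ }  = { ζ } ∪ { δ }
  { ε, ζ }  = { ζ } ∪ { ε }
  { α, β, γ }  = { α } ∪ { β, γ }
  { α, δ, ζ }  = complement { β, γ, ε }
  { δ, ε, ζ }  = { ζ } ∪ { δ, ε }
  { α, β, γ, δ }  = { α } ∪ { β, γ, δ }
  { α, β, γ, ε }  = { α } ∪ { β, γ, ε }
  |family| = 32
Iteration 5: closed — nothing new.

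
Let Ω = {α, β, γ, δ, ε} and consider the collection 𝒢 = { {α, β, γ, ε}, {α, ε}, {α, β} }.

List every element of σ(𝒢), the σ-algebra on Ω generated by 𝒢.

Take S₀ = 𝒢 ∪ {∅, Ω} = { ∅, {α, β}, {α, ε}, {α, β, γ, ε}, Ω }.
Iteration 1: 4 new —
  {δ}  = {α, β, γ, ε}ᶜ
  {α, β, ε}  = {α, β} ∪ {α, ε}
  {β, γ, δ}  = {α, ε}ᶜ
  {γ, δ, ε}  = {α, β}ᶜ
Iteration 2: 7 new —
  {γ, δ}  = {α, β, ε}ᶜ
  {α, β, δ}  = {α, β} ∪ {δ}
  {α, δ, ε}  = {α, ε} ∪ {δ}
  {α, β, γ, δ}  = {α, β} ∪ {β, γ, δ}
  {α, β, δ, ε}  = {α, β, ε} ∪ {δ}
  {α, γ, δ, ε}  = {γ, δ, ε} ∪ {α, ε}
  {β, γ, δ, ε}  = {γ, δ, ε} ∪ {β, γ, δ}
Iteration 3 adds 6:
  {α}  = {β, γ, δ, ε}ᶜ
  {β}  = {α, γ, δ, ε}ᶜ
  {γ}  = {α, β, δ, ε}ᶜ
  {ε}  = {α, β, γ, δ}ᶜ
  {β, γ}  = {α, δ, ε}ᶜ
  {γ, ε}  = {α, β, δ}ᶜ
Iteration 4: +9 →
  {α, γ}  = {γ} ∪ {α}
  {α, δ}  = {δ} ∪ {α}
  {β, δ}  = {β} ∪ {δ}
  {β, ε}  = {β} ∪ {ε}
  {δ, ε}  = {ε} ∪ {δ}
  {α, β, γ}  = {α, β} ∪ {γ}
  {α, γ, δ}  = {γ, δ} ∪ {α}
  {α, γ, ε}  = {γ} ∪ {α, ε}
  {β, γ, ε}  = {β} ∪ {γ, ε}
Iteration 5: +1 →
  {β, δ, ε}  = {α, γ}ᶜ
Iteration 6: already closed under ᶜ and ∪.

|σ(𝒢)| = 32.  σ(𝒢) = { ∅, {α}, {β}, {γ}, {δ}, {ε}, {α, β}, {α, γ}, {α, δ}, {α, ε}, {β, γ}, {β, δ}, {β, ε}, {γ, δ}, {γ, ε}, {δ, ε}, {α, β, γ}, {α, β, δ}, {α, β, ε}, {α, γ, δ}, {α, γ, ε}, {α, δ, ε}, {β, γ, δ}, {β, γ, ε}, {β, δ, ε}, {γ, δ, ε}, {α, β, γ, δ}, {α, β, γ, ε}, {α, β, δ, ε}, {α, γ, δ, ε}, {β, γ, δ, ε}, Ω }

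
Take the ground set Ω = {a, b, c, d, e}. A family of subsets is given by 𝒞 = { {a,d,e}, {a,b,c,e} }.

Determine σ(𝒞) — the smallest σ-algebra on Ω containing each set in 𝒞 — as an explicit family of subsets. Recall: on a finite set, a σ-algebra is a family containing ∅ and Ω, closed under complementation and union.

Take S₀ = 𝒞 ∪ {∅, Ω} = { ∅, {a,d,e}, {a,b,c,e}, Ω }.
Pass 1: 2 new —
  {d}  = {a,b,c,e}ᶜ
  {b,c}  = {a,d,e}ᶜ
Pass 2. New:
  {b,c,d}  = {b,c} ∪ {d}
Pass 3: 1 new —
  {a,e}  = {b,c,d}ᶜ
Pass 4: stable.

Hence σ(𝒞) has 8 members: { ∅, {d}, {a,e}, {b,c}, {a,d,e}, {b,c,d}, {a,b,c,e}, Ω }.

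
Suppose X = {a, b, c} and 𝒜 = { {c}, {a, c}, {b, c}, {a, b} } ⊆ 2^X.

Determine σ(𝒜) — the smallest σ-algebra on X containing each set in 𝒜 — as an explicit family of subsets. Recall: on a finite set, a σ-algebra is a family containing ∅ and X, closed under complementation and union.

Initial family (6 sets): { {}, {c}, {a, b}, {a, c}, {b, c}, X }.
Step 1 (2 new):
  {a}  = ᶜ of {b, c}
  {b}  = ᶜ of {a, c}
  [8 total]
Step 2: closed — nothing new.

Therefore σ(𝒜) = { {}, {a}, {b}, {c}, {a, b}, {a, c}, {b, c}, X } (|σ(𝒜)| = 8).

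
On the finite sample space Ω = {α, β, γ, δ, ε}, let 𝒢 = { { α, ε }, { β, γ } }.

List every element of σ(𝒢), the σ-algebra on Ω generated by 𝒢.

Seed the family with 𝒢 together with ∅ and Ω: { {  }, { α, ε }, { β, γ }, Ω }.
Step 1: 3 new —
  { α, δ, ε }  = ᶜ of { β, γ }
  { β, γ, δ }  = ᶜ of { α, ε }
  { α, β, γ, ε }  = { β, γ } ∪ { α, ε }
  (now 7)
Step 2: 1 new —
  { δ }  = ᶜ of { α, β, γ, ε }
  (now 8)
Step 3: stable.

σ(𝒢) = { {  }, { δ }, { α, ε }, { β, γ }, { α, δ, ε }, { β, γ, δ }, { α, β, γ, ε }, Ω }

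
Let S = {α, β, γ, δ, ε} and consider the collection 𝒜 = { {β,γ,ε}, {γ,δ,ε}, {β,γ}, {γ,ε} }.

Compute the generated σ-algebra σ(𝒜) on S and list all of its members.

σ(𝒜) = { ∅, {α}, {β}, {γ}, {δ}, {ε}, {α,β}, {α,γ}, {α,δ}, {α,ε}, {β,γ}, {β,δ}, {β,ε}, {γ,δ}, {γ,ε}, {δ,ε}, {α,β,γ}, {α,β,δ}, {α,β,ε}, {α,γ,δ}, {α,γ,ε}, {α,δ,ε}, {β,γ,δ}, {β,γ,ε}, {β,δ,ε}, {γ,δ,ε}, {α,β,γ,δ}, {α,β,γ,ε}, {α,β,δ,ε}, {α,γ,δ,ε}, {β,γ,δ,ε}, S }

Working:
Seed the family with 𝒜 together with ∅ and S: { ∅, {β,γ}, {γ,ε}, {β,γ,ε}, {γ,δ,ε}, S }.
Round 1 (5 new):
  {α,β}  = {γ,δ,ε}ᶜ
  {α,δ}  = {β,γ,ε}ᶜ
  {α,β,δ}  = {γ,ε}ᶜ
  {α,δ,ε}  = {β,γ}ᶜ
  {β,γ,δ,ε}  = {γ,δ,ε} ∪ {β,γ,ε}
Round 2 adds 6:
  {α}  = {β,γ,δ,ε}ᶜ
  {α,β,γ}  = {α,β} ∪ {β,γ}
  {α,β,γ,δ}  = {α,β,δ} ∪ {β,γ}
  {α,β,γ,ε}  = {α,β} ∪ {β,γ,ε}
  {α,β,δ,ε}  = {α,δ,ε} ∪ {α,β}
  {α,γ,δ,ε}  = {α,δ,ε} ∪ {γ,δ,ε}
Round 3: 6 new —
  {β}  = {α,γ,δ,ε}ᶜ
  {γ}  = {α,β,δ,ε}ᶜ
  {δ}  = {α,β,γ,ε}ᶜ
  {ε}  = {α,β,γ,δ}ᶜ
  {δ,ε}  = {α,β,γ}ᶜ
  {α,γ,ε}  = {γ,ε} ∪ {α}
Round 4 adds 9:
  {α,γ}  = {γ} ∪ {α}
  {α,ε}  = {ε} ∪ {α}
  {β,δ}  = {α,γ,ε}ᶜ
  {β,ε}  = {β} ∪ {ε}
  {γ,δ}  = {γ} ∪ {δ}
  {α,β,ε}  = {α,β} ∪ {ε}
  {α,γ,δ}  = {γ} ∪ {α,δ}
  {β,γ,δ}  = {β,γ} ∪ {δ}
  {β,δ,ε}  = {β} ∪ {δ,ε}
Round 5: stable.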